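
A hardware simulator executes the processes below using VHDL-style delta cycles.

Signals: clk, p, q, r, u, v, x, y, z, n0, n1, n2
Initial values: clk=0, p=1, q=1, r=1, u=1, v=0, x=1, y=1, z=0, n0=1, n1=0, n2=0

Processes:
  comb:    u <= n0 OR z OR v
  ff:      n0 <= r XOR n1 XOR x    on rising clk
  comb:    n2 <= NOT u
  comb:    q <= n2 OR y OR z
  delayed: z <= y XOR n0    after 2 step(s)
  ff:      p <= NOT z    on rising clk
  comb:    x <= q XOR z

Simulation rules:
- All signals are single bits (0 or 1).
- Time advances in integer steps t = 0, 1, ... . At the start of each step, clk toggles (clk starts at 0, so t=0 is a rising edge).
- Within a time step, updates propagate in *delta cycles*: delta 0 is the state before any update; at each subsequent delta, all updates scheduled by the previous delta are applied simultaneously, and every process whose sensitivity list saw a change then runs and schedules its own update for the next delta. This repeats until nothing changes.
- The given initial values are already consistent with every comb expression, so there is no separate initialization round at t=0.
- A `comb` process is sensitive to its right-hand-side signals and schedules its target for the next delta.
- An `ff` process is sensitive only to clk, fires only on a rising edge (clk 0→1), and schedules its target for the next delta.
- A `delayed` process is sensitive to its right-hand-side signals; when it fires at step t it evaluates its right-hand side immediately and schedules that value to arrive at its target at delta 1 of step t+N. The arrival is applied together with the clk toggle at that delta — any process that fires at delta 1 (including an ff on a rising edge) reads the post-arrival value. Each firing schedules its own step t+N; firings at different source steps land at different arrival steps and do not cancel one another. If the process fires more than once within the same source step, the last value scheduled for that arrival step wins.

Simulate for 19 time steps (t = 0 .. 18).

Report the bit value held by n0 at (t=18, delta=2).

0

[bits: v,x,q,n2,n0,clk,n1,z,y,p,u,r]
t=0: Δ0=011010001111 Δ1=011011001111 Δ2=011001001111 Δ3=011001001101 Δ4=011101001101 | 4Δ
t=1: Δ0=011101001101 Δ1=011100001101 | 1Δ
t=2: Δ0=011100001101 Δ1=011101011101 Δ2=001101011011 Δ3=001001011011 | 3Δ
t=3: Δ0=001001011011 Δ1=001000011011 | 1Δ
t=4: Δ0=001000011011 Δ1=001001011011 Δ2=001011011011 | 2Δ
t=5: Δ0=001011011011 Δ1=001010011011 | 1Δ
t=6: Δ0=001010011011 Δ1=001011001011 Δ2=011011001111 | 2Δ
t=7: Δ0=011011001111 Δ1=011010001111 | 1Δ
t=8: Δ0=011010001111 Δ1=011011001111 Δ2=011001001111 Δ3=011001001101 Δ4=011101001101 | 4Δ
t=9: Δ0=011101001101 Δ1=011100001101 | 1Δ
t=10: Δ0=011100001101 Δ1=011101011101 Δ2=001101011011 Δ3=001001011011 | 3Δ
t=11: Δ0=001001011011 Δ1=001000011011 | 1Δ
t=12: Δ0=001000011011 Δ1=001001011011 Δ2=001011011011 | 2Δ
t=13: Δ0=001011011011 Δ1=001010011011 | 1Δ
t=14: Δ0=001010011011 Δ1=001011001011 Δ2=011011001111 | 2Δ
t=15: Δ0=011011001111 Δ1=011010001111 | 1Δ
t=16: Δ0=011010001111 Δ1=011011001111 Δ2=011001001111 Δ3=011001001101 Δ4=011101001101 | 4Δ
t=17: Δ0=011101001101 Δ1=011100001101 | 1Δ
t=18: Δ0=011100001101 Δ1=011101011101 Δ2=001101011011 Δ3=001001011011 | 3Δ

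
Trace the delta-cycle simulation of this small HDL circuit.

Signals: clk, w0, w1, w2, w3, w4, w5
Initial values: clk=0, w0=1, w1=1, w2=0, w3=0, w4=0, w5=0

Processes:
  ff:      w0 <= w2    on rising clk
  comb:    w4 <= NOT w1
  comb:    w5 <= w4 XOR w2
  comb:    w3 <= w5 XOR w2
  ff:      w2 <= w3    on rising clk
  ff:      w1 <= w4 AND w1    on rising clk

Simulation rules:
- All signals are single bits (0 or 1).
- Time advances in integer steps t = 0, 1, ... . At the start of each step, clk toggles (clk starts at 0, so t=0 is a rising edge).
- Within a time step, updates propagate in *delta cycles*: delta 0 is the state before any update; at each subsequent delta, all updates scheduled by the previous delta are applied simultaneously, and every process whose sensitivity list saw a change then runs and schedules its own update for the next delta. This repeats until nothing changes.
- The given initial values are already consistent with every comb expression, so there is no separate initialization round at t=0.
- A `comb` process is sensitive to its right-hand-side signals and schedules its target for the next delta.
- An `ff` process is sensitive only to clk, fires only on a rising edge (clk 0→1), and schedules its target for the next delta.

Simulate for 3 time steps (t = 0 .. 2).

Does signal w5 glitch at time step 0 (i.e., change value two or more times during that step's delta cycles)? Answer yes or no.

no

t=0 Δ0: w4=0 w0=1 w3=0 clk=0 w2=0 w1=1 w5=0
  Δ1: clk:0→1
  Δ2: w0:1→0, w1:1→0
  Δ3: w4:0→1
  Δ4: w5:0→1
  Δ5: w3:0→1
  (5Δ to stable)
t=1 Δ0: w4=1 w0=0 w3=1 clk=1 w2=0 w1=0 w5=1
  Δ1: clk:1→0
  (1Δ to stable)
t=2 Δ0: w4=1 w0=0 w3=1 clk=0 w2=0 w1=0 w5=1
  Δ1: clk:0→1
  Δ2: w2:0→1
  Δ3: w3:1→0, w5:1→0
  Δ4: w3:0→1
  (4Δ to stable)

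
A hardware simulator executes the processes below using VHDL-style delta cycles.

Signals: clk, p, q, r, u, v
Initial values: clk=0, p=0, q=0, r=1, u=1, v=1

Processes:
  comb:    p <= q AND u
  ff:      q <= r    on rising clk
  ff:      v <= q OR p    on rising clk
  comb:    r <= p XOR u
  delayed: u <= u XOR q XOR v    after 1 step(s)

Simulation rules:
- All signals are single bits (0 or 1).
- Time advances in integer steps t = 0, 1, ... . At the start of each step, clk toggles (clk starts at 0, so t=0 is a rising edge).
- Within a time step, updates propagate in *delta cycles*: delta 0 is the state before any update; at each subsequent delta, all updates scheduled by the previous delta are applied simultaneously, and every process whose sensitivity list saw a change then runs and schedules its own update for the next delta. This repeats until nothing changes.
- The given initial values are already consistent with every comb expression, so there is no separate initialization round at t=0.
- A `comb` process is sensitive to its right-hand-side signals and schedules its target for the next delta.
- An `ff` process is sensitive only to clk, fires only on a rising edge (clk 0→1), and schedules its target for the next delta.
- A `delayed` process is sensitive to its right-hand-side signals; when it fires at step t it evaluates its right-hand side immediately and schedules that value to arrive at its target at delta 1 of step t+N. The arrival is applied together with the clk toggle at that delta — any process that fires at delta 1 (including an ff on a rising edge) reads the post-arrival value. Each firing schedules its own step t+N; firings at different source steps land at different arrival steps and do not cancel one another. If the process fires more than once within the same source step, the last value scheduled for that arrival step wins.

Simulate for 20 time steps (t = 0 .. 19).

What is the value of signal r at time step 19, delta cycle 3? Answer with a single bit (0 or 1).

t0.Δ0 r=1 q=0 u=1 v=1 clk=0 p=0
t0.Δ1 r=1 q=0 u=1 v=1 clk=1 p=0
t0.Δ2 r=1 q=1 u=1 v=0 clk=1 p=0
t0.Δ3 r=1 q=1 u=1 v=0 clk=1 p=1
t0.Δ4 r=0 q=1 u=1 v=0 clk=1 p=1
t1.Δ0 r=0 q=1 u=1 v=0 clk=1 p=1
t1.Δ1 r=0 q=1 u=0 v=0 clk=0 p=1
t1.Δ2 r=1 q=1 u=0 v=0 clk=0 p=0
t1.Δ3 r=0 q=1 u=0 v=0 clk=0 p=0
t2.Δ0 r=0 q=1 u=0 v=0 clk=0 p=0
t2.Δ1 r=0 q=1 u=1 v=0 clk=1 p=0
t2.Δ2 r=1 q=0 u=1 v=1 clk=1 p=1
t2.Δ3 r=0 q=0 u=1 v=1 clk=1 p=0
t2.Δ4 r=1 q=0 u=1 v=1 clk=1 p=0
t3.Δ0 r=1 q=0 u=1 v=1 clk=1 p=0
t3.Δ1 r=1 q=0 u=0 v=1 clk=0 p=0
t3.Δ2 r=0 q=0 u=0 v=1 clk=0 p=0
t4.Δ0 r=0 q=0 u=0 v=1 clk=0 p=0
t4.Δ1 r=0 q=0 u=1 v=1 clk=1 p=0
t4.Δ2 r=1 q=0 u=1 v=0 clk=1 p=0
t5.Δ0 r=1 q=0 u=1 v=0 clk=1 p=0
t5.Δ1 r=1 q=0 u=1 v=0 clk=0 p=0
t6.Δ0 r=1 q=0 u=1 v=0 clk=0 p=0
t6.Δ1 r=1 q=0 u=1 v=0 clk=1 p=0
t6.Δ2 r=1 q=1 u=1 v=0 clk=1 p=0
t6.Δ3 r=1 q=1 u=1 v=0 clk=1 p=1
t6.Δ4 r=0 q=1 u=1 v=0 clk=1 p=1
t7.Δ0 r=0 q=1 u=1 v=0 clk=1 p=1
t7.Δ1 r=0 q=1 u=0 v=0 clk=0 p=1
t7.Δ2 r=1 q=1 u=0 v=0 clk=0 p=0
t7.Δ3 r=0 q=1 u=0 v=0 clk=0 p=0
t8.Δ0 r=0 q=1 u=0 v=0 clk=0 p=0
t8.Δ1 r=0 q=1 u=1 v=0 clk=1 p=0
t8.Δ2 r=1 q=0 u=1 v=1 clk=1 p=1
t8.Δ3 r=0 q=0 u=1 v=1 clk=1 p=0
t8.Δ4 r=1 q=0 u=1 v=1 clk=1 p=0
t9.Δ0 r=1 q=0 u=1 v=1 clk=1 p=0
t9.Δ1 r=1 q=0 u=0 v=1 clk=0 p=0
t9.Δ2 r=0 q=0 u=0 v=1 clk=0 p=0
t10.Δ0 r=0 q=0 u=0 v=1 clk=0 p=0
t10.Δ1 r=0 q=0 u=1 v=1 clk=1 p=0
t10.Δ2 r=1 q=0 u=1 v=0 clk=1 p=0
t11.Δ0 r=1 q=0 u=1 v=0 clk=1 p=0
t11.Δ1 r=1 q=0 u=1 v=0 clk=0 p=0
t12.Δ0 r=1 q=0 u=1 v=0 clk=0 p=0
t12.Δ1 r=1 q=0 u=1 v=0 clk=1 p=0
t12.Δ2 r=1 q=1 u=1 v=0 clk=1 p=0
t12.Δ3 r=1 q=1 u=1 v=0 clk=1 p=1
t12.Δ4 r=0 q=1 u=1 v=0 clk=1 p=1
t13.Δ0 r=0 q=1 u=1 v=0 clk=1 p=1
t13.Δ1 r=0 q=1 u=0 v=0 clk=0 p=1
t13.Δ2 r=1 q=1 u=0 v=0 clk=0 p=0
t13.Δ3 r=0 q=1 u=0 v=0 clk=0 p=0
t14.Δ0 r=0 q=1 u=0 v=0 clk=0 p=0
t14.Δ1 r=0 q=1 u=1 v=0 clk=1 p=0
t14.Δ2 r=1 q=0 u=1 v=1 clk=1 p=1
t14.Δ3 r=0 q=0 u=1 v=1 clk=1 p=0
t14.Δ4 r=1 q=0 u=1 v=1 clk=1 p=0
t15.Δ0 r=1 q=0 u=1 v=1 clk=1 p=0
t15.Δ1 r=1 q=0 u=0 v=1 clk=0 p=0
t15.Δ2 r=0 q=0 u=0 v=1 clk=0 p=0
t16.Δ0 r=0 q=0 u=0 v=1 clk=0 p=0
t16.Δ1 r=0 q=0 u=1 v=1 clk=1 p=0
t16.Δ2 r=1 q=0 u=1 v=0 clk=1 p=0
t17.Δ0 r=1 q=0 u=1 v=0 clk=1 p=0
t17.Δ1 r=1 q=0 u=1 v=0 clk=0 p=0
t18.Δ0 r=1 q=0 u=1 v=0 clk=0 p=0
t18.Δ1 r=1 q=0 u=1 v=0 clk=1 p=0
t18.Δ2 r=1 q=1 u=1 v=0 clk=1 p=0
t18.Δ3 r=1 q=1 u=1 v=0 clk=1 p=1
t18.Δ4 r=0 q=1 u=1 v=0 clk=1 p=1
t19.Δ0 r=0 q=1 u=1 v=0 clk=1 p=1
t19.Δ1 r=0 q=1 u=0 v=0 clk=0 p=1
t19.Δ2 r=1 q=1 u=0 v=0 clk=0 p=0
t19.Δ3 r=0 q=1 u=0 v=0 clk=0 p=0

0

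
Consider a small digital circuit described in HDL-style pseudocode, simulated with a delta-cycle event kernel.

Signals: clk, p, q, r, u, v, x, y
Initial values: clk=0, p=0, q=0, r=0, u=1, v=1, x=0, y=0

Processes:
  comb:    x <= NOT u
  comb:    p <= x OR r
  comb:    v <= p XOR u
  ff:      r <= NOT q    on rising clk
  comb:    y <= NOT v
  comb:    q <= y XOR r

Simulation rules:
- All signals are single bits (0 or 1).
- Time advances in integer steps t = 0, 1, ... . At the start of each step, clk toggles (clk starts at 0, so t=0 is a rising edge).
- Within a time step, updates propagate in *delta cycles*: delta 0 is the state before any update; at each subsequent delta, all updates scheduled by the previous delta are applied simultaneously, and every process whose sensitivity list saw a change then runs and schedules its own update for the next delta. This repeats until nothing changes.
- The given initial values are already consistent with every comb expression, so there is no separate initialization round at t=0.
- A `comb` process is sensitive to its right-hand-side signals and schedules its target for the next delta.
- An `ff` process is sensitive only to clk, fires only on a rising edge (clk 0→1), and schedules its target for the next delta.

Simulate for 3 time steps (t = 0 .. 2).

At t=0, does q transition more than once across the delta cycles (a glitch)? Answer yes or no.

yes

t0.Δ0 y=0 v=1 q=0 p=0 u=1 r=0 clk=0 x=0
t0.Δ1 y=0 v=1 q=0 p=0 u=1 r=0 clk=1 x=0
t0.Δ2 y=0 v=1 q=0 p=0 u=1 r=1 clk=1 x=0
t0.Δ3 y=0 v=1 q=1 p=1 u=1 r=1 clk=1 x=0
t0.Δ4 y=0 v=0 q=1 p=1 u=1 r=1 clk=1 x=0
t0.Δ5 y=1 v=0 q=1 p=1 u=1 r=1 clk=1 x=0
t0.Δ6 y=1 v=0 q=0 p=1 u=1 r=1 clk=1 x=0
t1.Δ0 y=1 v=0 q=0 p=1 u=1 r=1 clk=1 x=0
t1.Δ1 y=1 v=0 q=0 p=1 u=1 r=1 clk=0 x=0
t2.Δ0 y=1 v=0 q=0 p=1 u=1 r=1 clk=0 x=0
t2.Δ1 y=1 v=0 q=0 p=1 u=1 r=1 clk=1 x=0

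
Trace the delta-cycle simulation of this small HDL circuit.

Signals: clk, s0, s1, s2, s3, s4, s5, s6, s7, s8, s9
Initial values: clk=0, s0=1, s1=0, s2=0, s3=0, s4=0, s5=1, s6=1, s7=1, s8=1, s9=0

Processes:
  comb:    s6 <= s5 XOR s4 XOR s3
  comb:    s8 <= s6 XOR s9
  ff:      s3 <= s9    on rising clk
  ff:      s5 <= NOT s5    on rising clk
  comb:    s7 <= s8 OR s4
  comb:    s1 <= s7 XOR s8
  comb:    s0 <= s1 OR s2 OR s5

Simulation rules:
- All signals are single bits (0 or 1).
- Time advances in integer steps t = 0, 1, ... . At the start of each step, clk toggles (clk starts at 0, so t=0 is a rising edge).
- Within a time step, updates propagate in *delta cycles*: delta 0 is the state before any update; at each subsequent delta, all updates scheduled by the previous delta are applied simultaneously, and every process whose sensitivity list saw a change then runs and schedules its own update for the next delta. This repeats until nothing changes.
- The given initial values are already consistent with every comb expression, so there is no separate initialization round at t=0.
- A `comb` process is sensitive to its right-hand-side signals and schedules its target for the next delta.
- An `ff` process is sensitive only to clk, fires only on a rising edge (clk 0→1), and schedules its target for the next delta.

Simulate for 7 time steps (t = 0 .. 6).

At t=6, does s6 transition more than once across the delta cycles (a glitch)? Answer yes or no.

t0.Δ0 s2=0 s1=0 s9=0 s8=1 s7=1 s4=0 s6=1 s3=0 s0=1 s5=1 clk=0
t0.Δ1 s2=0 s1=0 s9=0 s8=1 s7=1 s4=0 s6=1 s3=0 s0=1 s5=1 clk=1
t0.Δ2 s2=0 s1=0 s9=0 s8=1 s7=1 s4=0 s6=1 s3=0 s0=1 s5=0 clk=1
t0.Δ3 s2=0 s1=0 s9=0 s8=1 s7=1 s4=0 s6=0 s3=0 s0=0 s5=0 clk=1
t0.Δ4 s2=0 s1=0 s9=0 s8=0 s7=1 s4=0 s6=0 s3=0 s0=0 s5=0 clk=1
t0.Δ5 s2=0 s1=1 s9=0 s8=0 s7=0 s4=0 s6=0 s3=0 s0=0 s5=0 clk=1
t0.Δ6 s2=0 s1=0 s9=0 s8=0 s7=0 s4=0 s6=0 s3=0 s0=1 s5=0 clk=1
t0.Δ7 s2=0 s1=0 s9=0 s8=0 s7=0 s4=0 s6=0 s3=0 s0=0 s5=0 clk=1
t1.Δ0 s2=0 s1=0 s9=0 s8=0 s7=0 s4=0 s6=0 s3=0 s0=0 s5=0 clk=1
t1.Δ1 s2=0 s1=0 s9=0 s8=0 s7=0 s4=0 s6=0 s3=0 s0=0 s5=0 clk=0
t2.Δ0 s2=0 s1=0 s9=0 s8=0 s7=0 s4=0 s6=0 s3=0 s0=0 s5=0 clk=0
t2.Δ1 s2=0 s1=0 s9=0 s8=0 s7=0 s4=0 s6=0 s3=0 s0=0 s5=0 clk=1
t2.Δ2 s2=0 s1=0 s9=0 s8=0 s7=0 s4=0 s6=0 s3=0 s0=0 s5=1 clk=1
t2.Δ3 s2=0 s1=0 s9=0 s8=0 s7=0 s4=0 s6=1 s3=0 s0=1 s5=1 clk=1
t2.Δ4 s2=0 s1=0 s9=0 s8=1 s7=0 s4=0 s6=1 s3=0 s0=1 s5=1 clk=1
t2.Δ5 s2=0 s1=1 s9=0 s8=1 s7=1 s4=0 s6=1 s3=0 s0=1 s5=1 clk=1
t2.Δ6 s2=0 s1=0 s9=0 s8=1 s7=1 s4=0 s6=1 s3=0 s0=1 s5=1 clk=1
t3.Δ0 s2=0 s1=0 s9=0 s8=1 s7=1 s4=0 s6=1 s3=0 s0=1 s5=1 clk=1
t3.Δ1 s2=0 s1=0 s9=0 s8=1 s7=1 s4=0 s6=1 s3=0 s0=1 s5=1 clk=0
t4.Δ0 s2=0 s1=0 s9=0 s8=1 s7=1 s4=0 s6=1 s3=0 s0=1 s5=1 clk=0
t4.Δ1 s2=0 s1=0 s9=0 s8=1 s7=1 s4=0 s6=1 s3=0 s0=1 s5=1 clk=1
t4.Δ2 s2=0 s1=0 s9=0 s8=1 s7=1 s4=0 s6=1 s3=0 s0=1 s5=0 clk=1
t4.Δ3 s2=0 s1=0 s9=0 s8=1 s7=1 s4=0 s6=0 s3=0 s0=0 s5=0 clk=1
t4.Δ4 s2=0 s1=0 s9=0 s8=0 s7=1 s4=0 s6=0 s3=0 s0=0 s5=0 clk=1
t4.Δ5 s2=0 s1=1 s9=0 s8=0 s7=0 s4=0 s6=0 s3=0 s0=0 s5=0 clk=1
t4.Δ6 s2=0 s1=0 s9=0 s8=0 s7=0 s4=0 s6=0 s3=0 s0=1 s5=0 clk=1
t4.Δ7 s2=0 s1=0 s9=0 s8=0 s7=0 s4=0 s6=0 s3=0 s0=0 s5=0 clk=1
t5.Δ0 s2=0 s1=0 s9=0 s8=0 s7=0 s4=0 s6=0 s3=0 s0=0 s5=0 clk=1
t5.Δ1 s2=0 s1=0 s9=0 s8=0 s7=0 s4=0 s6=0 s3=0 s0=0 s5=0 clk=0
t6.Δ0 s2=0 s1=0 s9=0 s8=0 s7=0 s4=0 s6=0 s3=0 s0=0 s5=0 clk=0
t6.Δ1 s2=0 s1=0 s9=0 s8=0 s7=0 s4=0 s6=0 s3=0 s0=0 s5=0 clk=1
t6.Δ2 s2=0 s1=0 s9=0 s8=0 s7=0 s4=0 s6=0 s3=0 s0=0 s5=1 clk=1
t6.Δ3 s2=0 s1=0 s9=0 s8=0 s7=0 s4=0 s6=1 s3=0 s0=1 s5=1 clk=1
t6.Δ4 s2=0 s1=0 s9=0 s8=1 s7=0 s4=0 s6=1 s3=0 s0=1 s5=1 clk=1
t6.Δ5 s2=0 s1=1 s9=0 s8=1 s7=1 s4=0 s6=1 s3=0 s0=1 s5=1 clk=1
t6.Δ6 s2=0 s1=0 s9=0 s8=1 s7=1 s4=0 s6=1 s3=0 s0=1 s5=1 clk=1

no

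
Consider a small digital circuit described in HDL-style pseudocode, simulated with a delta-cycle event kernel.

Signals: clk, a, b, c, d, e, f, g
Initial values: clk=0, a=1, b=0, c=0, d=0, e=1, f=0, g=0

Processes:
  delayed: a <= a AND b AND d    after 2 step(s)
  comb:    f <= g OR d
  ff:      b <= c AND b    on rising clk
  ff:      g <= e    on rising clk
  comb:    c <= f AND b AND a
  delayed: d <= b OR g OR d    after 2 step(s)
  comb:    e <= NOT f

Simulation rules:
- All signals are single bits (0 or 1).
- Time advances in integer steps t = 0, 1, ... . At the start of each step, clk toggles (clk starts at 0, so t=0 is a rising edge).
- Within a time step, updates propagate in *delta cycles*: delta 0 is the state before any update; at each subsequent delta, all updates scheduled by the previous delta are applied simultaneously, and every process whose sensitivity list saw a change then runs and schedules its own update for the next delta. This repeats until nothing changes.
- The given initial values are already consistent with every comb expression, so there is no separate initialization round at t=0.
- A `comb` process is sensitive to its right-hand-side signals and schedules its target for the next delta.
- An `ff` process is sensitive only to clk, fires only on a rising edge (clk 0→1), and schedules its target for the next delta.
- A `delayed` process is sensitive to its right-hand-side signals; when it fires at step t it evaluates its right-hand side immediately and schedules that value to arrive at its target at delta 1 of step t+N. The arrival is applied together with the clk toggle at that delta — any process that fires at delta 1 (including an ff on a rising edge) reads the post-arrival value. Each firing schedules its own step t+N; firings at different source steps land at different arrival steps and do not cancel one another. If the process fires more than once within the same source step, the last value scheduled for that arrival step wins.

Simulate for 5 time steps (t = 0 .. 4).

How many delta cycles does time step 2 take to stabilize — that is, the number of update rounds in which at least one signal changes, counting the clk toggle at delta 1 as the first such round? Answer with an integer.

2

[bits: d,g,b,f,clk,e,a,c]
t=0: Δ0=00000110 Δ1=00001110 Δ2=01001110 Δ3=01011110 Δ4=01011010 | 4Δ
t=1: Δ0=01011010 Δ1=01010010 | 1Δ
t=2: Δ0=01010010 Δ1=11011010 Δ2=10011010 | 2Δ
t=3: Δ0=10011010 Δ1=10010010 | 1Δ
t=4: Δ0=10010010 Δ1=10011000 | 1Δ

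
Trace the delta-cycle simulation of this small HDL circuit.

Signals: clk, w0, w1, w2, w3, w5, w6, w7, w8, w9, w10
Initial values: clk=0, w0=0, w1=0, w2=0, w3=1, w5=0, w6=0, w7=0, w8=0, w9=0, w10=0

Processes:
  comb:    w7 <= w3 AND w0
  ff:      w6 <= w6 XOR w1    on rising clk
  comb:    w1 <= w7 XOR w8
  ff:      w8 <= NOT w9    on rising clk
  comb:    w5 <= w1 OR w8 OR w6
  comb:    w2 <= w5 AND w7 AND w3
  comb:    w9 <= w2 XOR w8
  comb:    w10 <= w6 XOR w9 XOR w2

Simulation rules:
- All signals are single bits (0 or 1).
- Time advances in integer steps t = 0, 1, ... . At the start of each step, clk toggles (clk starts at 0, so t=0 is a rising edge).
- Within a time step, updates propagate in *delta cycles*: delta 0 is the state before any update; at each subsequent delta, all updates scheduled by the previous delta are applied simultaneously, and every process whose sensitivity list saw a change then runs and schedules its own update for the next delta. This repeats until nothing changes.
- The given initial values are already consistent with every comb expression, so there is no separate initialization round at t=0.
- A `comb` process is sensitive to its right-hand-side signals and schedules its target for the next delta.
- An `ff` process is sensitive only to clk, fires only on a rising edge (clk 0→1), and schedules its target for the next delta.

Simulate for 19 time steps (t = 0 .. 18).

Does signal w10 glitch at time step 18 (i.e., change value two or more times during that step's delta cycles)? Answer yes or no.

t0.Δ0 w3=1 w5=0 w7=0 w9=0 clk=0 w2=0 w8=0 w10=0 w0=0 w1=0 w6=0
t0.Δ1 w3=1 w5=0 w7=0 w9=0 clk=1 w2=0 w8=0 w10=0 w0=0 w1=0 w6=0
t0.Δ2 w3=1 w5=0 w7=0 w9=0 clk=1 w2=0 w8=1 w10=0 w0=0 w1=0 w6=0
t0.Δ3 w3=1 w5=1 w7=0 w9=1 clk=1 w2=0 w8=1 w10=0 w0=0 w1=1 w6=0
t0.Δ4 w3=1 w5=1 w7=0 w9=1 clk=1 w2=0 w8=1 w10=1 w0=0 w1=1 w6=0
t1.Δ0 w3=1 w5=1 w7=0 w9=1 clk=1 w2=0 w8=1 w10=1 w0=0 w1=1 w6=0
t1.Δ1 w3=1 w5=1 w7=0 w9=1 clk=0 w2=0 w8=1 w10=1 w0=0 w1=1 w6=0
t2.Δ0 w3=1 w5=1 w7=0 w9=1 clk=0 w2=0 w8=1 w10=1 w0=0 w1=1 w6=0
t2.Δ1 w3=1 w5=1 w7=0 w9=1 clk=1 w2=0 w8=1 w10=1 w0=0 w1=1 w6=0
t2.Δ2 w3=1 w5=1 w7=0 w9=1 clk=1 w2=0 w8=0 w10=1 w0=0 w1=1 w6=1
t2.Δ3 w3=1 w5=1 w7=0 w9=0 clk=1 w2=0 w8=0 w10=0 w0=0 w1=0 w6=1
t2.Δ4 w3=1 w5=1 w7=0 w9=0 clk=1 w2=0 w8=0 w10=1 w0=0 w1=0 w6=1
t3.Δ0 w3=1 w5=1 w7=0 w9=0 clk=1 w2=0 w8=0 w10=1 w0=0 w1=0 w6=1
t3.Δ1 w3=1 w5=1 w7=0 w9=0 clk=0 w2=0 w8=0 w10=1 w0=0 w1=0 w6=1
t4.Δ0 w3=1 w5=1 w7=0 w9=0 clk=0 w2=0 w8=0 w10=1 w0=0 w1=0 w6=1
t4.Δ1 w3=1 w5=1 w7=0 w9=0 clk=1 w2=0 w8=0 w10=1 w0=0 w1=0 w6=1
t4.Δ2 w3=1 w5=1 w7=0 w9=0 clk=1 w2=0 w8=1 w10=1 w0=0 w1=0 w6=1
t4.Δ3 w3=1 w5=1 w7=0 w9=1 clk=1 w2=0 w8=1 w10=1 w0=0 w1=1 w6=1
t4.Δ4 w3=1 w5=1 w7=0 w9=1 clk=1 w2=0 w8=1 w10=0 w0=0 w1=1 w6=1
t5.Δ0 w3=1 w5=1 w7=0 w9=1 clk=1 w2=0 w8=1 w10=0 w0=0 w1=1 w6=1
t5.Δ1 w3=1 w5=1 w7=0 w9=1 clk=0 w2=0 w8=1 w10=0 w0=0 w1=1 w6=1
t6.Δ0 w3=1 w5=1 w7=0 w9=1 clk=0 w2=0 w8=1 w10=0 w0=0 w1=1 w6=1
t6.Δ1 w3=1 w5=1 w7=0 w9=1 clk=1 w2=0 w8=1 w10=0 w0=0 w1=1 w6=1
t6.Δ2 w3=1 w5=1 w7=0 w9=1 clk=1 w2=0 w8=0 w10=0 w0=0 w1=1 w6=0
t6.Δ3 w3=1 w5=1 w7=0 w9=0 clk=1 w2=0 w8=0 w10=1 w0=0 w1=0 w6=0
t6.Δ4 w3=1 w5=0 w7=0 w9=0 clk=1 w2=0 w8=0 w10=0 w0=0 w1=0 w6=0
t7.Δ0 w3=1 w5=0 w7=0 w9=0 clk=1 w2=0 w8=0 w10=0 w0=0 w1=0 w6=0
t7.Δ1 w3=1 w5=0 w7=0 w9=0 clk=0 w2=0 w8=0 w10=0 w0=0 w1=0 w6=0
t8.Δ0 w3=1 w5=0 w7=0 w9=0 clk=0 w2=0 w8=0 w10=0 w0=0 w1=0 w6=0
t8.Δ1 w3=1 w5=0 w7=0 w9=0 clk=1 w2=0 w8=0 w10=0 w0=0 w1=0 w6=0
t8.Δ2 w3=1 w5=0 w7=0 w9=0 clk=1 w2=0 w8=1 w10=0 w0=0 w1=0 w6=0
t8.Δ3 w3=1 w5=1 w7=0 w9=1 clk=1 w2=0 w8=1 w10=0 w0=0 w1=1 w6=0
t8.Δ4 w3=1 w5=1 w7=0 w9=1 clk=1 w2=0 w8=1 w10=1 w0=0 w1=1 w6=0
t9.Δ0 w3=1 w5=1 w7=0 w9=1 clk=1 w2=0 w8=1 w10=1 w0=0 w1=1 w6=0
t9.Δ1 w3=1 w5=1 w7=0 w9=1 clk=0 w2=0 w8=1 w10=1 w0=0 w1=1 w6=0
t10.Δ0 w3=1 w5=1 w7=0 w9=1 clk=0 w2=0 w8=1 w10=1 w0=0 w1=1 w6=0
t10.Δ1 w3=1 w5=1 w7=0 w9=1 clk=1 w2=0 w8=1 w10=1 w0=0 w1=1 w6=0
t10.Δ2 w3=1 w5=1 w7=0 w9=1 clk=1 w2=0 w8=0 w10=1 w0=0 w1=1 w6=1
t10.Δ3 w3=1 w5=1 w7=0 w9=0 clk=1 w2=0 w8=0 w10=0 w0=0 w1=0 w6=1
t10.Δ4 w3=1 w5=1 w7=0 w9=0 clk=1 w2=0 w8=0 w10=1 w0=0 w1=0 w6=1
t11.Δ0 w3=1 w5=1 w7=0 w9=0 clk=1 w2=0 w8=0 w10=1 w0=0 w1=0 w6=1
t11.Δ1 w3=1 w5=1 w7=0 w9=0 clk=0 w2=0 w8=0 w10=1 w0=0 w1=0 w6=1
t12.Δ0 w3=1 w5=1 w7=0 w9=0 clk=0 w2=0 w8=0 w10=1 w0=0 w1=0 w6=1
t12.Δ1 w3=1 w5=1 w7=0 w9=0 clk=1 w2=0 w8=0 w10=1 w0=0 w1=0 w6=1
t12.Δ2 w3=1 w5=1 w7=0 w9=0 clk=1 w2=0 w8=1 w10=1 w0=0 w1=0 w6=1
t12.Δ3 w3=1 w5=1 w7=0 w9=1 clk=1 w2=0 w8=1 w10=1 w0=0 w1=1 w6=1
t12.Δ4 w3=1 w5=1 w7=0 w9=1 clk=1 w2=0 w8=1 w10=0 w0=0 w1=1 w6=1
t13.Δ0 w3=1 w5=1 w7=0 w9=1 clk=1 w2=0 w8=1 w10=0 w0=0 w1=1 w6=1
t13.Δ1 w3=1 w5=1 w7=0 w9=1 clk=0 w2=0 w8=1 w10=0 w0=0 w1=1 w6=1
t14.Δ0 w3=1 w5=1 w7=0 w9=1 clk=0 w2=0 w8=1 w10=0 w0=0 w1=1 w6=1
t14.Δ1 w3=1 w5=1 w7=0 w9=1 clk=1 w2=0 w8=1 w10=0 w0=0 w1=1 w6=1
t14.Δ2 w3=1 w5=1 w7=0 w9=1 clk=1 w2=0 w8=0 w10=0 w0=0 w1=1 w6=0
t14.Δ3 w3=1 w5=1 w7=0 w9=0 clk=1 w2=0 w8=0 w10=1 w0=0 w1=0 w6=0
t14.Δ4 w3=1 w5=0 w7=0 w9=0 clk=1 w2=0 w8=0 w10=0 w0=0 w1=0 w6=0
t15.Δ0 w3=1 w5=0 w7=0 w9=0 clk=1 w2=0 w8=0 w10=0 w0=0 w1=0 w6=0
t15.Δ1 w3=1 w5=0 w7=0 w9=0 clk=0 w2=0 w8=0 w10=0 w0=0 w1=0 w6=0
t16.Δ0 w3=1 w5=0 w7=0 w9=0 clk=0 w2=0 w8=0 w10=0 w0=0 w1=0 w6=0
t16.Δ1 w3=1 w5=0 w7=0 w9=0 clk=1 w2=0 w8=0 w10=0 w0=0 w1=0 w6=0
t16.Δ2 w3=1 w5=0 w7=0 w9=0 clk=1 w2=0 w8=1 w10=0 w0=0 w1=0 w6=0
t16.Δ3 w3=1 w5=1 w7=0 w9=1 clk=1 w2=0 w8=1 w10=0 w0=0 w1=1 w6=0
t16.Δ4 w3=1 w5=1 w7=0 w9=1 clk=1 w2=0 w8=1 w10=1 w0=0 w1=1 w6=0
t17.Δ0 w3=1 w5=1 w7=0 w9=1 clk=1 w2=0 w8=1 w10=1 w0=0 w1=1 w6=0
t17.Δ1 w3=1 w5=1 w7=0 w9=1 clk=0 w2=0 w8=1 w10=1 w0=0 w1=1 w6=0
t18.Δ0 w3=1 w5=1 w7=0 w9=1 clk=0 w2=0 w8=1 w10=1 w0=0 w1=1 w6=0
t18.Δ1 w3=1 w5=1 w7=0 w9=1 clk=1 w2=0 w8=1 w10=1 w0=0 w1=1 w6=0
t18.Δ2 w3=1 w5=1 w7=0 w9=1 clk=1 w2=0 w8=0 w10=1 w0=0 w1=1 w6=1
t18.Δ3 w3=1 w5=1 w7=0 w9=0 clk=1 w2=0 w8=0 w10=0 w0=0 w1=0 w6=1
t18.Δ4 w3=1 w5=1 w7=0 w9=0 clk=1 w2=0 w8=0 w10=1 w0=0 w1=0 w6=1

yes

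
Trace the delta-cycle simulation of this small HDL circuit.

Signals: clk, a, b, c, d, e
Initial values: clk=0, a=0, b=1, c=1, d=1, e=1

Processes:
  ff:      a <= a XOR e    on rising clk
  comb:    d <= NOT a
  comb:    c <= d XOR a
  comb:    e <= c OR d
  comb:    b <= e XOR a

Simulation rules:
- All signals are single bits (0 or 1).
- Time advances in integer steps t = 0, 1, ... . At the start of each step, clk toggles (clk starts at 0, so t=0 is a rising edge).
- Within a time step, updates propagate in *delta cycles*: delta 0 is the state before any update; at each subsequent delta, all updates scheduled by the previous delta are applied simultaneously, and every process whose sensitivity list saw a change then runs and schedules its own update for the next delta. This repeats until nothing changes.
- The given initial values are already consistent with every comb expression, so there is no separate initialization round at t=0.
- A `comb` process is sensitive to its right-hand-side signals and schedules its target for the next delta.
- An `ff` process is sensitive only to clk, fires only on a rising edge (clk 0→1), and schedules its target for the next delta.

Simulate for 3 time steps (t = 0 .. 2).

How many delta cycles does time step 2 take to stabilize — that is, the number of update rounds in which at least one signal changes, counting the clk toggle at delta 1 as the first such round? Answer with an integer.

4

t=0 Δ0: e=1 a=0 b=1 c=1 d=1 clk=0
  Δ1: clk:0→1
  Δ2: a:0→1
  Δ3: b:1→0, c:1→0, d:1→0
  Δ4: e:1→0, c:0→1
  Δ5: e:0→1, b:0→1
  Δ6: b:1→0
  (6Δ to stable)
t=1 Δ0: e=1 a=1 b=0 c=1 d=0 clk=1
  Δ1: clk:1→0
  (1Δ to stable)
t=2 Δ0: e=1 a=1 b=0 c=1 d=0 clk=0
  Δ1: clk:0→1
  Δ2: a:1→0
  Δ3: b:0→1, c:1→0, d:0→1
  Δ4: c:0→1
  (4Δ to stable)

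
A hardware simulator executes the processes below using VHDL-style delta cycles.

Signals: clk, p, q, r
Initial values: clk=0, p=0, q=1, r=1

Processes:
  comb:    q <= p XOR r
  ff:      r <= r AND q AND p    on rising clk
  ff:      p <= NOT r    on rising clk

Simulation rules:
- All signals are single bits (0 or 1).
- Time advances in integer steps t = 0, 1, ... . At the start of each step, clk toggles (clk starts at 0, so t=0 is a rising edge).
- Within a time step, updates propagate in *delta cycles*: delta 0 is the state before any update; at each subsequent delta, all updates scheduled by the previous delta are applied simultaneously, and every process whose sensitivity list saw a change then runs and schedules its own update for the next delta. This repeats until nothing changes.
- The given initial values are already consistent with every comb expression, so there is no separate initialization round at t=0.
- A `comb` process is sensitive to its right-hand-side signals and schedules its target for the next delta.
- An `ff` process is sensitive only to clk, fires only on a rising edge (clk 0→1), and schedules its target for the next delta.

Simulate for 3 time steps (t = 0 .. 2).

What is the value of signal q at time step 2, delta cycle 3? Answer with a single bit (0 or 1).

1

t=0 Δ0: clk=0 p=0 r=1 q=1
  Δ1: clk:0→1
  Δ2: r:1→0
  Δ3: q:1→0
  (3Δ to stable)
t=1 Δ0: clk=1 p=0 r=0 q=0
  Δ1: clk:1→0
  (1Δ to stable)
t=2 Δ0: clk=0 p=0 r=0 q=0
  Δ1: clk:0→1
  Δ2: p:0→1
  Δ3: q:0→1
  (3Δ to stable)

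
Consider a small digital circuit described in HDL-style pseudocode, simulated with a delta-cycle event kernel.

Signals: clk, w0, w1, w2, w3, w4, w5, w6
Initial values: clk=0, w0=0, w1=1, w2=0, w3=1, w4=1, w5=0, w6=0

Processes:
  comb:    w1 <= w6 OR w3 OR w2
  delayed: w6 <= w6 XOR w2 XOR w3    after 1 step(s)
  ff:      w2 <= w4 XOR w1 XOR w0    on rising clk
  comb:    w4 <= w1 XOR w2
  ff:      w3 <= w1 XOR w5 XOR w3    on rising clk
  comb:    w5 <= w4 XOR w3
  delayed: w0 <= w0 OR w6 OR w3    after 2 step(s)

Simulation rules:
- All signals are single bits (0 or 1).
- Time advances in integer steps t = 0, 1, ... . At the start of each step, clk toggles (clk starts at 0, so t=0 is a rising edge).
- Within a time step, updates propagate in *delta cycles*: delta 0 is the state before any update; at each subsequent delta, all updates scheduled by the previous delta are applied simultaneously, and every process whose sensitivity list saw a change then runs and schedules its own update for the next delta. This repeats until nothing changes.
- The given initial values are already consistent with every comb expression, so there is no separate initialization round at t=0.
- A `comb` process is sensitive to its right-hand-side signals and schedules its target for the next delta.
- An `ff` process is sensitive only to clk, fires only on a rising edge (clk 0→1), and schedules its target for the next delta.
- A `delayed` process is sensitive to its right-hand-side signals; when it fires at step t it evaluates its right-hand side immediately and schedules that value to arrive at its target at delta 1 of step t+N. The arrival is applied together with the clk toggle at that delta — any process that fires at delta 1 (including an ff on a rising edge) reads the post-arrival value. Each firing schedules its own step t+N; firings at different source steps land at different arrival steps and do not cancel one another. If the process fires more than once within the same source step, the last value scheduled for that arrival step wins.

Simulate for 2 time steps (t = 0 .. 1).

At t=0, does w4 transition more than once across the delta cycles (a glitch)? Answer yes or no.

t=0 Δ0: w3=1 w6=0 w2=0 clk=0 w1=1 w4=1 w5=0 w0=0
  Δ1: clk:0→1
  Δ2: w3:1→0
  Δ3: w1:1→0, w5:0→1
  Δ4: w4:1→0
  Δ5: w5:1→0
  (5Δ to stable)
t=1 Δ0: w3=0 w6=0 w2=0 clk=1 w1=0 w4=0 w5=0 w0=0
  Δ1: clk:1→0
  (1Δ to stable)

no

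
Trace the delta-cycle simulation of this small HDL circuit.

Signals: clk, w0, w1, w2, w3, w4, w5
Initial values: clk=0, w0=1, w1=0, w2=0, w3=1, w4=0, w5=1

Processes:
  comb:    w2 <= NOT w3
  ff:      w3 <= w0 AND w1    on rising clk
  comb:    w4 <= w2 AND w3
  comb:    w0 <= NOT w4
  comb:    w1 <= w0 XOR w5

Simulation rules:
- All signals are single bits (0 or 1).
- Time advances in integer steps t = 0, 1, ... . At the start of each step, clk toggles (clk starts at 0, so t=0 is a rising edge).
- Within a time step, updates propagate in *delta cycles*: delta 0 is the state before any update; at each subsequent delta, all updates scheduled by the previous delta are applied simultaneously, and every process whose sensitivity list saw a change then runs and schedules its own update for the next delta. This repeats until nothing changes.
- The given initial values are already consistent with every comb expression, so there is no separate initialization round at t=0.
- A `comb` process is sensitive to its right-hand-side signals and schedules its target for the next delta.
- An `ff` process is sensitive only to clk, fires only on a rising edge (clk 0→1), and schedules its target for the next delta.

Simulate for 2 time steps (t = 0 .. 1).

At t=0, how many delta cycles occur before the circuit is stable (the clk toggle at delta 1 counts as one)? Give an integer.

t0.Δ0 w4=0 w3=1 w0=1 w1=0 clk=0 w5=1 w2=0
t0.Δ1 w4=0 w3=1 w0=1 w1=0 clk=1 w5=1 w2=0
t0.Δ2 w4=0 w3=0 w0=1 w1=0 clk=1 w5=1 w2=0
t0.Δ3 w4=0 w3=0 w0=1 w1=0 clk=1 w5=1 w2=1
t1.Δ0 w4=0 w3=0 w0=1 w1=0 clk=1 w5=1 w2=1
t1.Δ1 w4=0 w3=0 w0=1 w1=0 clk=0 w5=1 w2=1

3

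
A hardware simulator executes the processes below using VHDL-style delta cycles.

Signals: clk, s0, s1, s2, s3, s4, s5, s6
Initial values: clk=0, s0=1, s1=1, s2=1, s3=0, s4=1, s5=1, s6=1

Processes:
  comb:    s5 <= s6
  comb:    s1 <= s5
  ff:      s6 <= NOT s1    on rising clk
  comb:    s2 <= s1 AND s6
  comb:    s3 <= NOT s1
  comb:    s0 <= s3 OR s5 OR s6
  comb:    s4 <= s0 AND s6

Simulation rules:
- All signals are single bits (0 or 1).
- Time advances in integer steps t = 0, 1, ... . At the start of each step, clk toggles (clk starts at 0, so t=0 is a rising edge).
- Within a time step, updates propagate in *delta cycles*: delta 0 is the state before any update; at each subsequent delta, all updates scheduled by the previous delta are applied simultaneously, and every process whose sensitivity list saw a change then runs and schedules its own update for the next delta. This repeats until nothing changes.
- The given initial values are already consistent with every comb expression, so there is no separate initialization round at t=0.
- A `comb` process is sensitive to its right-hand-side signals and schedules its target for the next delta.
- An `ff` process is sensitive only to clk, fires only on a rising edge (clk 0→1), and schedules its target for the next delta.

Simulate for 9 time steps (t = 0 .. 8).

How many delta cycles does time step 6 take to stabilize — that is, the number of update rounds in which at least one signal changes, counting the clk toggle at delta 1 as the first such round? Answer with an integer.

5

t0.Δ0 s2=1 s6=1 s0=1 s5=1 s4=1 s3=0 clk=0 s1=1
t0.Δ1 s2=1 s6=1 s0=1 s5=1 s4=1 s3=0 clk=1 s1=1
t0.Δ2 s2=1 s6=0 s0=1 s5=1 s4=1 s3=0 clk=1 s1=1
t0.Δ3 s2=0 s6=0 s0=1 s5=0 s4=0 s3=0 clk=1 s1=1
t0.Δ4 s2=0 s6=0 s0=0 s5=0 s4=0 s3=0 clk=1 s1=0
t0.Δ5 s2=0 s6=0 s0=0 s5=0 s4=0 s3=1 clk=1 s1=0
t0.Δ6 s2=0 s6=0 s0=1 s5=0 s4=0 s3=1 clk=1 s1=0
t1.Δ0 s2=0 s6=0 s0=1 s5=0 s4=0 s3=1 clk=1 s1=0
t1.Δ1 s2=0 s6=0 s0=1 s5=0 s4=0 s3=1 clk=0 s1=0
t2.Δ0 s2=0 s6=0 s0=1 s5=0 s4=0 s3=1 clk=0 s1=0
t2.Δ1 s2=0 s6=0 s0=1 s5=0 s4=0 s3=1 clk=1 s1=0
t2.Δ2 s2=0 s6=1 s0=1 s5=0 s4=0 s3=1 clk=1 s1=0
t2.Δ3 s2=0 s6=1 s0=1 s5=1 s4=1 s3=1 clk=1 s1=0
t2.Δ4 s2=0 s6=1 s0=1 s5=1 s4=1 s3=1 clk=1 s1=1
t2.Δ5 s2=1 s6=1 s0=1 s5=1 s4=1 s3=0 clk=1 s1=1
t3.Δ0 s2=1 s6=1 s0=1 s5=1 s4=1 s3=0 clk=1 s1=1
t3.Δ1 s2=1 s6=1 s0=1 s5=1 s4=1 s3=0 clk=0 s1=1
t4.Δ0 s2=1 s6=1 s0=1 s5=1 s4=1 s3=0 clk=0 s1=1
t4.Δ1 s2=1 s6=1 s0=1 s5=1 s4=1 s3=0 clk=1 s1=1
t4.Δ2 s2=1 s6=0 s0=1 s5=1 s4=1 s3=0 clk=1 s1=1
t4.Δ3 s2=0 s6=0 s0=1 s5=0 s4=0 s3=0 clk=1 s1=1
t4.Δ4 s2=0 s6=0 s0=0 s5=0 s4=0 s3=0 clk=1 s1=0
t4.Δ5 s2=0 s6=0 s0=0 s5=0 s4=0 s3=1 clk=1 s1=0
t4.Δ6 s2=0 s6=0 s0=1 s5=0 s4=0 s3=1 clk=1 s1=0
t5.Δ0 s2=0 s6=0 s0=1 s5=0 s4=0 s3=1 clk=1 s1=0
t5.Δ1 s2=0 s6=0 s0=1 s5=0 s4=0 s3=1 clk=0 s1=0
t6.Δ0 s2=0 s6=0 s0=1 s5=0 s4=0 s3=1 clk=0 s1=0
t6.Δ1 s2=0 s6=0 s0=1 s5=0 s4=0 s3=1 clk=1 s1=0
t6.Δ2 s2=0 s6=1 s0=1 s5=0 s4=0 s3=1 clk=1 s1=0
t6.Δ3 s2=0 s6=1 s0=1 s5=1 s4=1 s3=1 clk=1 s1=0
t6.Δ4 s2=0 s6=1 s0=1 s5=1 s4=1 s3=1 clk=1 s1=1
t6.Δ5 s2=1 s6=1 s0=1 s5=1 s4=1 s3=0 clk=1 s1=1
t7.Δ0 s2=1 s6=1 s0=1 s5=1 s4=1 s3=0 clk=1 s1=1
t7.Δ1 s2=1 s6=1 s0=1 s5=1 s4=1 s3=0 clk=0 s1=1
t8.Δ0 s2=1 s6=1 s0=1 s5=1 s4=1 s3=0 clk=0 s1=1
t8.Δ1 s2=1 s6=1 s0=1 s5=1 s4=1 s3=0 clk=1 s1=1
t8.Δ2 s2=1 s6=0 s0=1 s5=1 s4=1 s3=0 clk=1 s1=1
t8.Δ3 s2=0 s6=0 s0=1 s5=0 s4=0 s3=0 clk=1 s1=1
t8.Δ4 s2=0 s6=0 s0=0 s5=0 s4=0 s3=0 clk=1 s1=0
t8.Δ5 s2=0 s6=0 s0=0 s5=0 s4=0 s3=1 clk=1 s1=0
t8.Δ6 s2=0 s6=0 s0=1 s5=0 s4=0 s3=1 clk=1 s1=0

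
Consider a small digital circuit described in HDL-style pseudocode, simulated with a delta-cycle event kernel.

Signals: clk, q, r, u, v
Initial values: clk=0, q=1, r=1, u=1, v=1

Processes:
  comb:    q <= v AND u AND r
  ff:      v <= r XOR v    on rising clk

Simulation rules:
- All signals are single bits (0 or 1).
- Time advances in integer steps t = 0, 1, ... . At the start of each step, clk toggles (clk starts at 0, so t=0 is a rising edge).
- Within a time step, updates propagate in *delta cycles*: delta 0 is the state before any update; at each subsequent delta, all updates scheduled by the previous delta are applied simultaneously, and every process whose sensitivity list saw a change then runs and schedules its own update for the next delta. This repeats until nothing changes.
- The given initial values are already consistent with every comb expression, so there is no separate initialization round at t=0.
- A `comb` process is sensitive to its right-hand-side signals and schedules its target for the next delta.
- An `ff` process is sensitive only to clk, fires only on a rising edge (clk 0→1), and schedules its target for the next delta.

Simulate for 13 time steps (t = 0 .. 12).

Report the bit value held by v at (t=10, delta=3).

t0.Δ0 v=1 clk=0 r=1 u=1 q=1
t0.Δ1 v=1 clk=1 r=1 u=1 q=1
t0.Δ2 v=0 clk=1 r=1 u=1 q=1
t0.Δ3 v=0 clk=1 r=1 u=1 q=0
t1.Δ0 v=0 clk=1 r=1 u=1 q=0
t1.Δ1 v=0 clk=0 r=1 u=1 q=0
t2.Δ0 v=0 clk=0 r=1 u=1 q=0
t2.Δ1 v=0 clk=1 r=1 u=1 q=0
t2.Δ2 v=1 clk=1 r=1 u=1 q=0
t2.Δ3 v=1 clk=1 r=1 u=1 q=1
t3.Δ0 v=1 clk=1 r=1 u=1 q=1
t3.Δ1 v=1 clk=0 r=1 u=1 q=1
t4.Δ0 v=1 clk=0 r=1 u=1 q=1
t4.Δ1 v=1 clk=1 r=1 u=1 q=1
t4.Δ2 v=0 clk=1 r=1 u=1 q=1
t4.Δ3 v=0 clk=1 r=1 u=1 q=0
t5.Δ0 v=0 clk=1 r=1 u=1 q=0
t5.Δ1 v=0 clk=0 r=1 u=1 q=0
t6.Δ0 v=0 clk=0 r=1 u=1 q=0
t6.Δ1 v=0 clk=1 r=1 u=1 q=0
t6.Δ2 v=1 clk=1 r=1 u=1 q=0
t6.Δ3 v=1 clk=1 r=1 u=1 q=1
t7.Δ0 v=1 clk=1 r=1 u=1 q=1
t7.Δ1 v=1 clk=0 r=1 u=1 q=1
t8.Δ0 v=1 clk=0 r=1 u=1 q=1
t8.Δ1 v=1 clk=1 r=1 u=1 q=1
t8.Δ2 v=0 clk=1 r=1 u=1 q=1
t8.Δ3 v=0 clk=1 r=1 u=1 q=0
t9.Δ0 v=0 clk=1 r=1 u=1 q=0
t9.Δ1 v=0 clk=0 r=1 u=1 q=0
t10.Δ0 v=0 clk=0 r=1 u=1 q=0
t10.Δ1 v=0 clk=1 r=1 u=1 q=0
t10.Δ2 v=1 clk=1 r=1 u=1 q=0
t10.Δ3 v=1 clk=1 r=1 u=1 q=1
t11.Δ0 v=1 clk=1 r=1 u=1 q=1
t11.Δ1 v=1 clk=0 r=1 u=1 q=1
t12.Δ0 v=1 clk=0 r=1 u=1 q=1
t12.Δ1 v=1 clk=1 r=1 u=1 q=1
t12.Δ2 v=0 clk=1 r=1 u=1 q=1
t12.Δ3 v=0 clk=1 r=1 u=1 q=0

1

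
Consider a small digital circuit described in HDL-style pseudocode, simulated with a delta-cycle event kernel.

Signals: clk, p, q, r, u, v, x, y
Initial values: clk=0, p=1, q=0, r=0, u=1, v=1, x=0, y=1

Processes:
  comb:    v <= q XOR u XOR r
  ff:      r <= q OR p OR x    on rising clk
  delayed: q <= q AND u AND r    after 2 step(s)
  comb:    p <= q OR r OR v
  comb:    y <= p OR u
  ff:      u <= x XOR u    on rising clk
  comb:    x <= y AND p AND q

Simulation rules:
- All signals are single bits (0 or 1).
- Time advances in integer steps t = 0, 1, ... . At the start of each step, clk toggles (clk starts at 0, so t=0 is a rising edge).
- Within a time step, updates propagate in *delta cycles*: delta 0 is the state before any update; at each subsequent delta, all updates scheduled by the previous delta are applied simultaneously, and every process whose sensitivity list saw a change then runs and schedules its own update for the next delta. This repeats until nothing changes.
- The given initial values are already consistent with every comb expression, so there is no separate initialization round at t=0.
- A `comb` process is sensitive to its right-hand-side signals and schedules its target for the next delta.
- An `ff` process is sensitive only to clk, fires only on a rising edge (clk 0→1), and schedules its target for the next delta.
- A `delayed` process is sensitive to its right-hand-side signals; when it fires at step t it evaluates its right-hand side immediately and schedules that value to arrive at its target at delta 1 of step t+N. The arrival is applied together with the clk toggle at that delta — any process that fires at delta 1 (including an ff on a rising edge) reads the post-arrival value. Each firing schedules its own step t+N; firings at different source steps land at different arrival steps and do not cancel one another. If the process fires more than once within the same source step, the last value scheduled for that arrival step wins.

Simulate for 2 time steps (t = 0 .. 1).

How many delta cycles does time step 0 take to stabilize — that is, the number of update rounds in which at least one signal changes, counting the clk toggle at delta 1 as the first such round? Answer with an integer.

3

t=0 Δ0: r=0 clk=0 y=1 p=1 q=0 x=0 v=1 u=1
  Δ1: clk:0→1
  Δ2: r:0→1
  Δ3: v:1→0
  (3Δ to stable)
t=1 Δ0: r=1 clk=1 y=1 p=1 q=0 x=0 v=0 u=1
  Δ1: clk:1→0
  (1Δ to stable)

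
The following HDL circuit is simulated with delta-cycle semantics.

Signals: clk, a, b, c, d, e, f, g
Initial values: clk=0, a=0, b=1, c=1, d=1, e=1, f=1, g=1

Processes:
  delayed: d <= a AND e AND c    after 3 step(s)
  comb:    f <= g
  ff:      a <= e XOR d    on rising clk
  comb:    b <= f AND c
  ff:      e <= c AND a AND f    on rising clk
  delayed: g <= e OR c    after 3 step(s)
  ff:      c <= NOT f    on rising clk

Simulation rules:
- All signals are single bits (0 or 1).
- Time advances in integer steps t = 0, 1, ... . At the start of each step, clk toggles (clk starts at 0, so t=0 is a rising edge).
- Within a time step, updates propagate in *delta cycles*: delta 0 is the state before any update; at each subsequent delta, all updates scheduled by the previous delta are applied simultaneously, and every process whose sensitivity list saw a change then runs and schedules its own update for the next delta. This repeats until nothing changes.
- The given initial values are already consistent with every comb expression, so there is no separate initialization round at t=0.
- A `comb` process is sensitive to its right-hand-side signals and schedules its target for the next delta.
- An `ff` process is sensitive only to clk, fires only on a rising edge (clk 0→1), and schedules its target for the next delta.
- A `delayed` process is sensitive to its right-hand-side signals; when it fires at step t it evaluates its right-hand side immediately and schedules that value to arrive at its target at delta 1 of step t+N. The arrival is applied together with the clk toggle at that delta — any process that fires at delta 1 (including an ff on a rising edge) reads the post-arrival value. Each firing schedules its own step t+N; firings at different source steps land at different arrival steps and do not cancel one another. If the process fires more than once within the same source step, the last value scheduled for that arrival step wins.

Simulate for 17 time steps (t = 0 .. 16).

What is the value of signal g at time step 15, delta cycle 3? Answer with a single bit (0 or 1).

1

t0.Δ0 f=1 g=1 d=1 a=0 b=1 e=1 clk=0 c=1
t0.Δ1 f=1 g=1 d=1 a=0 b=1 e=1 clk=1 c=1
t0.Δ2 f=1 g=1 d=1 a=0 b=1 e=0 clk=1 c=0
t0.Δ3 f=1 g=1 d=1 a=0 b=0 e=0 clk=1 c=0
t1.Δ0 f=1 g=1 d=1 a=0 b=0 e=0 clk=1 c=0
t1.Δ1 f=1 g=1 d=1 a=0 b=0 e=0 clk=0 c=0
t2.Δ0 f=1 g=1 d=1 a=0 b=0 e=0 clk=0 c=0
t2.Δ1 f=1 g=1 d=1 a=0 b=0 e=0 clk=1 c=0
t2.Δ2 f=1 g=1 d=1 a=1 b=0 e=0 clk=1 c=0
t3.Δ0 f=1 g=1 d=1 a=1 b=0 e=0 clk=1 c=0
t3.Δ1 f=1 g=0 d=0 a=1 b=0 e=0 clk=0 c=0
t3.Δ2 f=0 g=0 d=0 a=1 b=0 e=0 clk=0 c=0
t4.Δ0 f=0 g=0 d=0 a=1 b=0 e=0 clk=0 c=0
t4.Δ1 f=0 g=0 d=0 a=1 b=0 e=0 clk=1 c=0
t4.Δ2 f=0 g=0 d=0 a=0 b=0 e=0 clk=1 c=1
t5.Δ0 f=0 g=0 d=0 a=0 b=0 e=0 clk=1 c=1
t5.Δ1 f=0 g=0 d=0 a=0 b=0 e=0 clk=0 c=1
t6.Δ0 f=0 g=0 d=0 a=0 b=0 e=0 clk=0 c=1
t6.Δ1 f=0 g=0 d=0 a=0 b=0 e=0 clk=1 c=1
t7.Δ0 f=0 g=0 d=0 a=0 b=0 e=0 clk=1 c=1
t7.Δ1 f=0 g=1 d=0 a=0 b=0 e=0 clk=0 c=1
t7.Δ2 f=1 g=1 d=0 a=0 b=0 e=0 clk=0 c=1
t7.Δ3 f=1 g=1 d=0 a=0 b=1 e=0 clk=0 c=1
t8.Δ0 f=1 g=1 d=0 a=0 b=1 e=0 clk=0 c=1
t8.Δ1 f=1 g=1 d=0 a=0 b=1 e=0 clk=1 c=1
t8.Δ2 f=1 g=1 d=0 a=0 b=1 e=0 clk=1 c=0
t8.Δ3 f=1 g=1 d=0 a=0 b=0 e=0 clk=1 c=0
t9.Δ0 f=1 g=1 d=0 a=0 b=0 e=0 clk=1 c=0
t9.Δ1 f=1 g=1 d=0 a=0 b=0 e=0 clk=0 c=0
t10.Δ0 f=1 g=1 d=0 a=0 b=0 e=0 clk=0 c=0
t10.Δ1 f=1 g=1 d=0 a=0 b=0 e=0 clk=1 c=0
t11.Δ0 f=1 g=1 d=0 a=0 b=0 e=0 clk=1 c=0
t11.Δ1 f=1 g=0 d=0 a=0 b=0 e=0 clk=0 c=0
t11.Δ2 f=0 g=0 d=0 a=0 b=0 e=0 clk=0 c=0
t12.Δ0 f=0 g=0 d=0 a=0 b=0 e=0 clk=0 c=0
t12.Δ1 f=0 g=0 d=0 a=0 b=0 e=0 clk=1 c=0
t12.Δ2 f=0 g=0 d=0 a=0 b=0 e=0 clk=1 c=1
t13.Δ0 f=0 g=0 d=0 a=0 b=0 e=0 clk=1 c=1
t13.Δ1 f=0 g=0 d=0 a=0 b=0 e=0 clk=0 c=1
t14.Δ0 f=0 g=0 d=0 a=0 b=0 e=0 clk=0 c=1
t14.Δ1 f=0 g=0 d=0 a=0 b=0 e=0 clk=1 c=1
t15.Δ0 f=0 g=0 d=0 a=0 b=0 e=0 clk=1 c=1
t15.Δ1 f=0 g=1 d=0 a=0 b=0 e=0 clk=0 c=1
t15.Δ2 f=1 g=1 d=0 a=0 b=0 e=0 clk=0 c=1
t15.Δ3 f=1 g=1 d=0 a=0 b=1 e=0 clk=0 c=1
t16.Δ0 f=1 g=1 d=0 a=0 b=1 e=0 clk=0 c=1
t16.Δ1 f=1 g=1 d=0 a=0 b=1 e=0 clk=1 c=1
t16.Δ2 f=1 g=1 d=0 a=0 b=1 e=0 clk=1 c=0
t16.Δ3 f=1 g=1 d=0 a=0 b=0 e=0 clk=1 c=0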